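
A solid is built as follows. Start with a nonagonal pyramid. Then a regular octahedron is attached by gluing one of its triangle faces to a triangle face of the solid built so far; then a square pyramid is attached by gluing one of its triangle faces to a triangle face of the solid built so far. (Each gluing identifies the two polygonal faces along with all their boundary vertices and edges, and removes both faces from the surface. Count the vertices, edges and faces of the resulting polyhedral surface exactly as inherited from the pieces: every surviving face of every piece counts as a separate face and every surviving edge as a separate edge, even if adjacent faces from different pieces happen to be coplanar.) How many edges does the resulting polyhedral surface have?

A nonagonal pyramid: V=10, E=18, F=10.
Attach a regular octahedron (V=6, E=12, F=8) along a 3-gon: merge 3 vertices and 3 edges, delete both glued faces → V=13, E=27, F=16.
Attach a square pyramid (V=5, E=8, F=5) along a 3-gon: merge 3 vertices and 3 edges, delete both glued faces → V=15, E=32, F=19.
Check: V − E + F = 15 − 32 + 19 = 2.

32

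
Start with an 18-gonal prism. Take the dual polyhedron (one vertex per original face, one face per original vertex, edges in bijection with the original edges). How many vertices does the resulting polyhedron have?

The base solid has V = 36, E = 54, F = 20.
The dual swaps V and F and preserves E: V′ = F = 20, E′ = E = 54, F′ = V = 36.

20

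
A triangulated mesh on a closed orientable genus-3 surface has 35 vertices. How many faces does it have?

χ = 2 − 2·3 = -4, and every face is a triangle so 3F = 2E.
V − E + F = -4 with E = 3F/2 gives 35 − (3/2 − 1)·F = -4, so F = 78 and E = 117.

78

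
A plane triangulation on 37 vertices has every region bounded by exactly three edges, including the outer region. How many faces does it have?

In a plane triangulation 3F = 2E and V − E + F = 2, so F = 2V − 4 = 2·37 − 4 = 70.

70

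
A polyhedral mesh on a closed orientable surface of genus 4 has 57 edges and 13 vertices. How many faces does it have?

For a closed orientable surface of genus 4, χ = 2 − 2·4 = -6.
F = -6 − V + E = -6 − 13 + 57 = 38.

38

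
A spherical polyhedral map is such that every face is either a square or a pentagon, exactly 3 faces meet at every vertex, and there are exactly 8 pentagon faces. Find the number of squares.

2

Let x be the number of squares; then F = 8 + x.
Edge–face incidences: 2E = 5·8 + 4·x = 40 + 4x.
Every vertex has degree 3, so 3V = 2E.
Euler: V − E + F = 2 ⇒ (2E)/3 − E + (8 + x) = 2.
Multiply by 6: 2·(2E) − 3·(2E) + 6·(8 + x) = 12, i.e. 48 + 6x − (40 + 4x) = 12.
Collecting terms: 2x + 8 = 12, so 2x = 4, so x = 2.
Then 2E = 40 + 4·2 = 48, so E = 24, V = 2E/3 = 16, F = 8 + 2 = 10.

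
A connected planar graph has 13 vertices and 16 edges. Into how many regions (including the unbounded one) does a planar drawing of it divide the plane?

5

Euler's formula for a connected plane graph: V − E + F = 2, so F = 2 − 13 + 16 = 5.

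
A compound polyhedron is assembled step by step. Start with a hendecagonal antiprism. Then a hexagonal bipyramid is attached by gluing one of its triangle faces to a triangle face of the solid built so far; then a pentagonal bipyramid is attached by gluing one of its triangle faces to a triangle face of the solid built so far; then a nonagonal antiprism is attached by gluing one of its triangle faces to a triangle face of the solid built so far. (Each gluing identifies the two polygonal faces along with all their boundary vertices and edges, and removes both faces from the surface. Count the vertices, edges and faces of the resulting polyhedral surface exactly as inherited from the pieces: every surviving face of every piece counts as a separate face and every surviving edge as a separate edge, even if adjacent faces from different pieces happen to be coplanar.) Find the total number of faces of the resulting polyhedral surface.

A hendecagonal antiprism: V=22, E=44, F=24.
Attach a hexagonal bipyramid (V=8, E=18, F=12) along a 3-gon: merge 3 vertices and 3 edges, delete both glued faces → V=27, E=59, F=34.
Attach a pentagonal bipyramid (V=7, E=15, F=10) along a 3-gon: merge 3 vertices and 3 edges, delete both glued faces → V=31, E=71, F=42.
Attach a nonagonal antiprism (V=18, E=36, F=20) along a 3-gon: merge 3 vertices and 3 edges, delete both glued faces → V=46, E=104, F=60.
Check: V − E + F = 46 − 104 + 60 = 2.

60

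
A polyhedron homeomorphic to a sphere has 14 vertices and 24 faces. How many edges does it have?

36

Here V − E + F = 2.
E = V + F − (2) = 14 + 24 − (2) = 36.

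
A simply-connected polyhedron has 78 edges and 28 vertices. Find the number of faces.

Here V − E + F = 2.
F = 2 − V + E = 2 − 28 + 78 = 52.

52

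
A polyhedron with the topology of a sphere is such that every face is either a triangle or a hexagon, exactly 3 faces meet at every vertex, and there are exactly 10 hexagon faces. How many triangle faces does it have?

4

Let x be the number of triangles; then F = 10 + x.
Edge–face incidences: 2E = 6·10 + 3·x = 60 + 3x.
Every vertex has degree 3, so 3V = 2E.
Euler: V − E + F = 2 ⇒ (2E)/3 − E + (10 + x) = 2.
Multiply by 6: 2·(2E) − 3·(2E) + 6·(10 + x) = 12, i.e. 60 + 6x − (60 + 3x) = 12.
Collecting terms: 3x = 12, so x = 4.
Then 2E = 60 + 3·4 = 72, so E = 36, V = 2E/3 = 24, F = 10 + 4 = 14.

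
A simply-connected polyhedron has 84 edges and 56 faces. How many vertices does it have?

30

Here V − E + F = 2.
V = 2 + E − F = 2 + 84 − 56 = 30.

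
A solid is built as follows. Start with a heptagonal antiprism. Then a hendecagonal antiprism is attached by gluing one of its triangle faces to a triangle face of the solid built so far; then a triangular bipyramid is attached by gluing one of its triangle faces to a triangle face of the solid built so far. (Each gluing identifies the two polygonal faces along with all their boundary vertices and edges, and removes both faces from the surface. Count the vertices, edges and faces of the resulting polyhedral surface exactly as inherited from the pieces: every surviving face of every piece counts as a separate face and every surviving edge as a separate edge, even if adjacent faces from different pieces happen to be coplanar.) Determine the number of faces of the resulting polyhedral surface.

42

A heptagonal antiprism: V=14, E=28, F=16.
Attach a hendecagonal antiprism (V=22, E=44, F=24) along a 3-gon: merge 3 vertices and 3 edges, delete both glued faces → V=33, E=69, F=38.
Attach a triangular bipyramid (V=5, E=9, F=6) along a 3-gon: merge 3 vertices and 3 edges, delete both glued faces → V=35, E=75, F=42.
Check: V − E + F = 35 − 75 + 42 = 2.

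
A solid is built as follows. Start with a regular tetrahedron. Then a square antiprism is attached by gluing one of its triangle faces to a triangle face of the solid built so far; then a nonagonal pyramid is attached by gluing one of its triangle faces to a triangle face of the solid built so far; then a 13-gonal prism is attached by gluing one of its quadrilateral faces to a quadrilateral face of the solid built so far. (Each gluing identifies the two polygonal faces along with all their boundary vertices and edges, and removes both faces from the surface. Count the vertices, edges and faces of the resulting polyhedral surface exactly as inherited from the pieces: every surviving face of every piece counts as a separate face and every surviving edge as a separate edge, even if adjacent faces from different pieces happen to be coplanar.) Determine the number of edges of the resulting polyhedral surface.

69

A regular tetrahedron: V=4, E=6, F=4.
Attach a square antiprism (V=8, E=16, F=10) along a 3-gon: merge 3 vertices and 3 edges, delete both glued faces → V=9, E=19, F=12.
Attach a nonagonal pyramid (V=10, E=18, F=10) along a 3-gon: merge 3 vertices and 3 edges, delete both glued faces → V=16, E=34, F=20.
Attach a 13-gonal prism (V=26, E=39, F=15) along a 4-gon: merge 4 vertices and 4 edges, delete both glued faces → V=38, E=69, F=33.
Check: V − E + F = 38 − 69 + 33 = 2.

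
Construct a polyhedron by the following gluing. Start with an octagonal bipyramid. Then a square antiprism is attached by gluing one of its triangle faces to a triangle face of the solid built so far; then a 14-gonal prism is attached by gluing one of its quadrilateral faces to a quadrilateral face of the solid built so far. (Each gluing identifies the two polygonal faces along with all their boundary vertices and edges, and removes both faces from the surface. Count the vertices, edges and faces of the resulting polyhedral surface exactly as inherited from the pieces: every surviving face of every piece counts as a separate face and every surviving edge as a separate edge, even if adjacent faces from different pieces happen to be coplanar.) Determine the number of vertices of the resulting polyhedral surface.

39

An octagonal bipyramid: V=10, E=24, F=16.
Attach a square antiprism (V=8, E=16, F=10) along a 3-gon: merge 3 vertices and 3 edges, delete both glued faces → V=15, E=37, F=24.
Attach a 14-gonal prism (V=28, E=42, F=16) along a 4-gon: merge 4 vertices and 4 edges, delete both glued faces → V=39, E=75, F=38.
Check: V − E + F = 39 − 75 + 38 = 2.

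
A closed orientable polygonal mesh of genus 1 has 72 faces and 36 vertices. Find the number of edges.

108

For a closed orientable surface of genus 1, χ = 2 − 2·1 = 0.
E = V + F − (0) = 36 + 72 − (0) = 108.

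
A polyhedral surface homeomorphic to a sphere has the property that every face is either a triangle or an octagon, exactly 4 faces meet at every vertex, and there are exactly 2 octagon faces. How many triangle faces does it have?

Let x be the number of triangles; then F = 2 + x.
Edge–face incidences: 2E = 8·2 + 3·x = 16 + 3x.
Every vertex has degree 4, so 4V = 2E.
Euler: V − E + F = 2 ⇒ (2E)/4 − E + (2 + x) = 2.
Multiply by 8: 2·(2E) − 4·(2E) + 8·(2 + x) = 16, i.e. 16 + 8x − 2·(16 + 3x) = 16.
Collecting terms: 2x − 16 = 16, so 2x = 32, so x = 16.
Then 2E = 16 + 3·16 = 64, so E = 32, V = 2E/4 = 16, F = 2 + 16 = 18.

16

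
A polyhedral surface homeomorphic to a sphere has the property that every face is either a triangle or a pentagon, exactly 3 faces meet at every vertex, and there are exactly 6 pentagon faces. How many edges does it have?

Let x be the number of triangles; then F = 6 + x.
Edge–face incidences: 2E = 5·6 + 3·x = 30 + 3x.
Every vertex has degree 3, so 3V = 2E.
Euler: V − E + F = 2 ⇒ (2E)/3 − E + (6 + x) = 2.
Multiply by 6: 2·(2E) − 3·(2E) + 6·(6 + x) = 12, i.e. 36 + 6x − (30 + 3x) = 12.
Collecting terms: 3x + 6 = 12, so 3x = 6, so x = 2.
Then 2E = 30 + 3·2 = 36, so E = 18, V = 2E/3 = 12, F = 6 + 2 = 8.

18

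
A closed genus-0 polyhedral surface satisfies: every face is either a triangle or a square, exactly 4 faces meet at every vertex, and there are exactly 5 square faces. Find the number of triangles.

Let x be the number of triangles; then F = 5 + x.
Edge–face incidences: 2E = 4·5 + 3·x = 20 + 3x.
Every vertex has degree 4, so 4V = 2E.
Euler: V − E + F = 2 ⇒ (2E)/4 − E + (5 + x) = 2.
Multiply by 8: 2·(2E) − 4·(2E) + 8·(5 + x) = 16, i.e. 40 + 8x − 2·(20 + 3x) = 16.
Collecting terms: 2x = 16, so x = 8.
Then 2E = 20 + 3·8 = 44, so E = 22, V = 2E/4 = 11, F = 5 + 8 = 13.

8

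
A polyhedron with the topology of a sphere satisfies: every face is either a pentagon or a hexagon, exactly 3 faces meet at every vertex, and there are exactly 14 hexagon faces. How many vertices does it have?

Let x be the number of pentagons; then F = 14 + x.
Edge–face incidences: 2E = 6·14 + 5·x = 84 + 5x.
Every vertex has degree 3, so 3V = 2E.
Euler: V − E + F = 2 ⇒ (2E)/3 − E + (14 + x) = 2.
Multiply by 6: 2·(2E) − 3·(2E) + 6·(14 + x) = 12, i.e. 84 + 6x − (84 + 5x) = 12.
Collecting terms: x = 12.
Then 2E = 84 + 5·12 = 144, so E = 72, V = 2E/3 = 48, F = 14 + 12 = 26.

48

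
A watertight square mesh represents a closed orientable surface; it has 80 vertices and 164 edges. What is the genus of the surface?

2

Every face is a square and each edge borders two faces, so 4F = 2·164, giving F = 82.
χ = V − E + F = 80 − 164 + 82 = -2.
For a closed orientable surface χ = 2 − 2g, so g = (2 − (-2))/2 = 2.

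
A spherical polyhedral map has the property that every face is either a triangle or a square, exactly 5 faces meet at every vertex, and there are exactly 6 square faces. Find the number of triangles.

32

Let x be the number of triangles; then F = 6 + x.
Edge–face incidences: 2E = 4·6 + 3·x = 24 + 3x.
Every vertex has degree 5, so 5V = 2E.
Euler: V − E + F = 2 ⇒ (2E)/5 − E + (6 + x) = 2.
Multiply by 10: 2·(2E) − 5·(2E) + 10·(6 + x) = 20, i.e. 60 + 10x − 3·(24 + 3x) = 20.
Collecting terms: x − 12 = 20, so x = 32.
Then 2E = 24 + 3·32 = 120, so E = 60, V = 2E/5 = 24, F = 6 + 32 = 38.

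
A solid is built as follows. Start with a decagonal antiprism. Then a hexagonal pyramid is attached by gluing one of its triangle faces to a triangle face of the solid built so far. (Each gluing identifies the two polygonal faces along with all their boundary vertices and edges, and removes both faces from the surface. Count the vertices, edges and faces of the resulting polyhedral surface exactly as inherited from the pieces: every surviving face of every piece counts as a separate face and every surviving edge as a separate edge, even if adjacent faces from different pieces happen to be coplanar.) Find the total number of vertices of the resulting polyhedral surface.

A decagonal antiprism: V=20, E=40, F=22.
Attach a hexagonal pyramid (V=7, E=12, F=7) along a 3-gon: merge 3 vertices and 3 edges, delete both glued faces → V=24, E=49, F=27.
Check: V − E + F = 24 − 49 + 27 = 2.

24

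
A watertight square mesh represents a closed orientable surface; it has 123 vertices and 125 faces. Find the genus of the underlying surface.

2

Every face is a square, so 2E = 4·125 = 500, giving E = 250.
χ = V − E + F = 123 − 250 + 125 = -2.
For a closed orientable surface χ = 2 − 2g, so g = (2 − (-2))/2 = 2.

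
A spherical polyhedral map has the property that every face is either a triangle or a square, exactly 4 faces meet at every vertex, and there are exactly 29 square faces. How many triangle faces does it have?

8

Let x be the number of triangles; then F = 29 + x.
Edge–face incidences: 2E = 4·29 + 3·x = 116 + 3x.
Every vertex has degree 4, so 4V = 2E.
Euler: V − E + F = 2 ⇒ (2E)/4 − E + (29 + x) = 2.
Multiply by 8: 2·(2E) − 4·(2E) + 8·(29 + x) = 16, i.e. 232 + 8x − 2·(116 + 3x) = 16.
Collecting terms: 2x = 16, so x = 8.
Then 2E = 116 + 3·8 = 140, so E = 70, V = 2E/4 = 35, F = 29 + 8 = 37.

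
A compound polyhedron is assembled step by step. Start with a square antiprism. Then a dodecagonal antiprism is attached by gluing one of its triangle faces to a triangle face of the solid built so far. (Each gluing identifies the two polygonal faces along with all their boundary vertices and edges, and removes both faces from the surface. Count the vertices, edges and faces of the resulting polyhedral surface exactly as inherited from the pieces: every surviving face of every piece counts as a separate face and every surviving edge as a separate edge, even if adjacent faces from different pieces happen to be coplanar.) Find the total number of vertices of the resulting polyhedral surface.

29

A square antiprism: V=8, E=16, F=10.
Attach a dodecagonal antiprism (V=24, E=48, F=26) along a 3-gon: merge 3 vertices and 3 edges, delete both glued faces → V=29, E=61, F=34.
Check: V − E + F = 29 − 61 + 34 = 2.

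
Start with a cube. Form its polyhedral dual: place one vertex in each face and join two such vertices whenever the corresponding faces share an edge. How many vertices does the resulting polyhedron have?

The base solid has V = 8, E = 12, F = 6.
The dual swaps V and F and preserves E: V′ = F = 6, E′ = E = 12, F′ = V = 8.

6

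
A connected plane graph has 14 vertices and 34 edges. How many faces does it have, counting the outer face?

22

Euler's formula for a connected plane graph: V − E + F = 2, so F = 2 − 14 + 34 = 22.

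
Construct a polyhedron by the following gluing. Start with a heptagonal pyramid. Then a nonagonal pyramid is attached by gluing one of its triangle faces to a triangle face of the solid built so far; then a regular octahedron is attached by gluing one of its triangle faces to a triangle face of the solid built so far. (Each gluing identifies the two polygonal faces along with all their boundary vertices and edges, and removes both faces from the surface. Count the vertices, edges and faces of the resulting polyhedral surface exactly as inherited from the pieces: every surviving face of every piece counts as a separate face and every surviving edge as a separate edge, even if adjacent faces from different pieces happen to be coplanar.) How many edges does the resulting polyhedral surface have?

38

A heptagonal pyramid: V=8, E=14, F=8.
Attach a nonagonal pyramid (V=10, E=18, F=10) along a 3-gon: merge 3 vertices and 3 edges, delete both glued faces → V=15, E=29, F=16.
Attach a regular octahedron (V=6, E=12, F=8) along a 3-gon: merge 3 vertices and 3 edges, delete both glued faces → V=18, E=38, F=22.
Check: V − E + F = 18 − 38 + 22 = 2.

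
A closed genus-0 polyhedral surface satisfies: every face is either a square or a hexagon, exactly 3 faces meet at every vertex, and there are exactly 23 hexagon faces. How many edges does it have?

81

Let x be the number of squares; then F = 23 + x.
Edge–face incidences: 2E = 6·23 + 4·x = 138 + 4x.
Every vertex has degree 3, so 3V = 2E.
Euler: V − E + F = 2 ⇒ (2E)/3 − E + (23 + x) = 2.
Multiply by 6: 2·(2E) − 3·(2E) + 6·(23 + x) = 12, i.e. 138 + 6x − (138 + 4x) = 12.
Collecting terms: 2x = 12, so x = 6.
Then 2E = 138 + 4·6 = 162, so E = 81, V = 2E/3 = 54, F = 23 + 6 = 29.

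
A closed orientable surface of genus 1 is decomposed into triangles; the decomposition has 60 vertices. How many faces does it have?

120

χ = 2 − 2·1 = 0, and every face is a triangle so 3F = 2E.
V − E + F = 0 with E = 3F/2 gives 60 − (3/2 − 1)·F = 0, so F = 120 and E = 180.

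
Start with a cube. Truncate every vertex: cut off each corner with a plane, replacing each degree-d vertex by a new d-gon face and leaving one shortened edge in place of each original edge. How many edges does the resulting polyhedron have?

The base solid has V = 8, E = 12, F = 6.
Truncation replaces each original edge-end by a new vertex, so V′ = 2E = 24.
Each original edge survives, and each old vertex of degree d contributes d new edges; summing degrees gives Σd = 2E, so E′ = E + 2E = 3E = 36.
Each original face survives and each original vertex becomes one new face: F′ = F + V = 14.

36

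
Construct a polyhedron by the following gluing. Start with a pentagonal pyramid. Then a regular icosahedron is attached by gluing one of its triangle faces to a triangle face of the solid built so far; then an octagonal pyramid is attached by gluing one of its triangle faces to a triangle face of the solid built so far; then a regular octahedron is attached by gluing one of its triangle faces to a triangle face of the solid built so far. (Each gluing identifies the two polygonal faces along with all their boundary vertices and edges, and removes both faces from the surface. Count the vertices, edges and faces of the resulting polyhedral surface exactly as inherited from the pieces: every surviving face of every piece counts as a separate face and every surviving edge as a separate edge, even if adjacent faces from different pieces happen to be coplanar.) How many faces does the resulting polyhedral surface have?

A pentagonal pyramid: V=6, E=10, F=6.
Attach a regular icosahedron (V=12, E=30, F=20) along a 3-gon: merge 3 vertices and 3 edges, delete both glued faces → V=15, E=37, F=24.
Attach an octagonal pyramid (V=9, E=16, F=9) along a 3-gon: merge 3 vertices and 3 edges, delete both glued faces → V=21, E=50, F=31.
Attach a regular octahedron (V=6, E=12, F=8) along a 3-gon: merge 3 vertices and 3 edges, delete both glued faces → V=24, E=59, F=37.
Check: V − E + F = 24 − 59 + 37 = 2.

37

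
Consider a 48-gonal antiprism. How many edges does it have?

An antiprism on an n-gon has two n-gon caps and 2n triangles: V = 2·48 = 96, E = 4·48 = 192, F = 2·48 + 2 = 98.

192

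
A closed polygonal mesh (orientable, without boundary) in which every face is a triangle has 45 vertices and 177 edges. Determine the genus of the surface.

Every face is a triangle and each edge borders two faces, so 3F = 2·177, giving F = 118.
χ = V − E + F = 45 − 177 + 118 = -14.
For a closed orientable surface χ = 2 − 2g, so g = (2 − (-14))/2 = 8.

8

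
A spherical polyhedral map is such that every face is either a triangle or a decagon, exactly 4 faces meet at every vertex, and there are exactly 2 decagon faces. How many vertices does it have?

Let x be the number of triangles; then F = 2 + x.
Edge–face incidences: 2E = 10·2 + 3·x = 20 + 3x.
Every vertex has degree 4, so 4V = 2E.
Euler: V − E + F = 2 ⇒ (2E)/4 − E + (2 + x) = 2.
Multiply by 8: 2·(2E) − 4·(2E) + 8·(2 + x) = 16, i.e. 16 + 8x − 2·(20 + 3x) = 16.
Collecting terms: 2x − 24 = 16, so 2x = 40, so x = 20.
Then 2E = 20 + 3·20 = 80, so E = 40, V = 2E/4 = 20, F = 2 + 20 = 22.

20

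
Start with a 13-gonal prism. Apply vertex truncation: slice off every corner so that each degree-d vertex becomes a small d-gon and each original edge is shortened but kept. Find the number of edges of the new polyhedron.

117

The base solid has V = 26, E = 39, F = 15.
Truncation replaces each original edge-end by a new vertex, so V′ = 2E = 78.
Each original edge survives, and each old vertex of degree d contributes d new edges; summing degrees gives Σd = 2E, so E′ = E + 2E = 3E = 117.
Each original face survives and each original vertex becomes one new face: F′ = F + V = 41.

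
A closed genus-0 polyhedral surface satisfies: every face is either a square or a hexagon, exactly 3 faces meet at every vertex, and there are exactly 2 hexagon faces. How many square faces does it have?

6

Let x be the number of squares; then F = 2 + x.
Edge–face incidences: 2E = 6·2 + 4·x = 12 + 4x.
Every vertex has degree 3, so 3V = 2E.
Euler: V − E + F = 2 ⇒ (2E)/3 − E + (2 + x) = 2.
Multiply by 6: 2·(2E) − 3·(2E) + 6·(2 + x) = 12, i.e. 12 + 6x − (12 + 4x) = 12.
Collecting terms: 2x = 12, so x = 6.
Then 2E = 12 + 4·6 = 36, so E = 18, V = 2E/3 = 12, F = 2 + 6 = 8.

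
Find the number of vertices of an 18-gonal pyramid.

A pyramid on an n-gon base has one n-gon and n triangles: V = 18 + 1 = 19, E = 2·18 = 36, F = 18 + 1 = 19.

19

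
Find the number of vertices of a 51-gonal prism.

102

A prism on an n-gon has two n-gon bases and n rectangular sides: V = 2·51 = 102, E = 3·51 = 153, F = 51 + 2 = 53.
Check: V − E + F = 102 − 153 + 53 = 2.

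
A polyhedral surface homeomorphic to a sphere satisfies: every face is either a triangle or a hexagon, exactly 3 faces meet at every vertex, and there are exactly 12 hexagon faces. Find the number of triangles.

4

Let x be the number of triangles; then F = 12 + x.
Edge–face incidences: 2E = 6·12 + 3·x = 72 + 3x.
Every vertex has degree 3, so 3V = 2E.
Euler: V − E + F = 2 ⇒ (2E)/3 − E + (12 + x) = 2.
Multiply by 6: 2·(2E) − 3·(2E) + 6·(12 + x) = 12, i.e. 72 + 6x − (72 + 3x) = 12.
Collecting terms: 3x = 12, so x = 4.
Then 2E = 72 + 3·4 = 84, so E = 42, V = 2E/3 = 28, F = 12 + 4 = 16.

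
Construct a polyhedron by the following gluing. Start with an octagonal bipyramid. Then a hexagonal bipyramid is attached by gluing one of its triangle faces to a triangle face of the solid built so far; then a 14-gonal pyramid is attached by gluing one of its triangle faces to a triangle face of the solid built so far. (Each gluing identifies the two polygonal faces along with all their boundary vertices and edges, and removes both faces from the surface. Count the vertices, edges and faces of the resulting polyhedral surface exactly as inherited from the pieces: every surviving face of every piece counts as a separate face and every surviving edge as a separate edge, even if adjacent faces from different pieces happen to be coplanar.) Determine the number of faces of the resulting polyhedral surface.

39

An octagonal bipyramid: V=10, E=24, F=16.
Attach a hexagonal bipyramid (V=8, E=18, F=12) along a 3-gon: merge 3 vertices and 3 edges, delete both glued faces → V=15, E=39, F=26.
Attach a 14-gonal pyramid (V=15, E=28, F=15) along a 3-gon: merge 3 vertices and 3 edges, delete both glued faces → V=27, E=64, F=39.
Check: V − E + F = 27 − 64 + 39 = 2.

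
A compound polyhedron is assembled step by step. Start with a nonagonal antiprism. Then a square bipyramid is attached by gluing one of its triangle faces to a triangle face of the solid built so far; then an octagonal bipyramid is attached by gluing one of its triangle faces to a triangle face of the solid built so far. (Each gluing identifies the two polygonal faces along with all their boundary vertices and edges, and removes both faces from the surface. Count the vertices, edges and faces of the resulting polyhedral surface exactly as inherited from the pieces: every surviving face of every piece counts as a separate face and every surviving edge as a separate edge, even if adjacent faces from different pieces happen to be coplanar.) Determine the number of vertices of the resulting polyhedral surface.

28

A nonagonal antiprism: V=18, E=36, F=20.
Attach a square bipyramid (V=6, E=12, F=8) along a 3-gon: merge 3 vertices and 3 edges, delete both glued faces → V=21, E=45, F=26.
Attach an octagonal bipyramid (V=10, E=24, F=16) along a 3-gon: merge 3 vertices and 3 edges, delete both glued faces → V=28, E=66, F=40.
Check: V − E + F = 28 − 66 + 40 = 2.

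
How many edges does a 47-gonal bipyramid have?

A bipyramid over an n-gon has 2n triangular faces and n + 2 vertices: V = 47 + 2 = 49, E = 3·47 = 141, F = 2·47 = 94.

141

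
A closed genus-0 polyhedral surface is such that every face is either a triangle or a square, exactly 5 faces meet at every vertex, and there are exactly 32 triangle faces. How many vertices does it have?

24

Let x be the number of squares; then F = 32 + x.
Edge–face incidences: 2E = 3·32 + 4·x = 96 + 4x.
Every vertex has degree 5, so 5V = 2E.
Euler: V − E + F = 2 ⇒ (2E)/5 − E + (32 + x) = 2.
Multiply by 10: 2·(2E) − 5·(2E) + 10·(32 + x) = 20, i.e. 320 + 10x − 3·(96 + 4x) = 20.
Collecting terms: −2x + 32 = 20, so −2x = −12, so x = 6.
Then 2E = 96 + 4·6 = 120, so E = 60, V = 2E/5 = 24, F = 32 + 6 = 38.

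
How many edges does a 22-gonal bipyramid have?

66

A bipyramid over an n-gon has 2n triangular faces and n + 2 vertices: V = 22 + 2 = 24, E = 3·22 = 66, F = 2·22 = 44.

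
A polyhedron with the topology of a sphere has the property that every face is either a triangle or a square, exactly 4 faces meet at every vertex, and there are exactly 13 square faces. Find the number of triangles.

Let x be the number of triangles; then F = 13 + x.
Edge–face incidences: 2E = 4·13 + 3·x = 52 + 3x.
Every vertex has degree 4, so 4V = 2E.
Euler: V − E + F = 2 ⇒ (2E)/4 − E + (13 + x) = 2.
Multiply by 8: 2·(2E) − 4·(2E) + 8·(13 + x) = 16, i.e. 104 + 8x − 2·(52 + 3x) = 16.
Collecting terms: 2x = 16, so x = 8.
Then 2E = 52 + 3·8 = 76, so E = 38, V = 2E/4 = 19, F = 13 + 8 = 21.

8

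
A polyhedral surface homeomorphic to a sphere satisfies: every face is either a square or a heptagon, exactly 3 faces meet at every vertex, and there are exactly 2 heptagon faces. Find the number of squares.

Let x be the number of squares; then F = 2 + x.
Edge–face incidences: 2E = 7·2 + 4·x = 14 + 4x.
Every vertex has degree 3, so 3V = 2E.
Euler: V − E + F = 2 ⇒ (2E)/3 − E + (2 + x) = 2.
Multiply by 6: 2·(2E) − 3·(2E) + 6·(2 + x) = 12, i.e. 12 + 6x − (14 + 4x) = 12.
Collecting terms: 2x − 2 = 12, so 2x = 14, so x = 7.
Then 2E = 14 + 4·7 = 42, so E = 21, V = 2E/3 = 14, F = 2 + 7 = 9.

7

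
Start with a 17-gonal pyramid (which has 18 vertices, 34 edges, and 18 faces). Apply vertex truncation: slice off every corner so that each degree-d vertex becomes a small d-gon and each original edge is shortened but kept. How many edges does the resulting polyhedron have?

102

Truncation replaces each original edge-end by a new vertex, so V′ = 2E = 68.
Each original edge survives, and each old vertex of degree d contributes d new edges; summing degrees gives Σd = 2E, so E′ = E + 2E = 3E = 102.
Each original face survives and each original vertex becomes one new face: F′ = F + V = 36.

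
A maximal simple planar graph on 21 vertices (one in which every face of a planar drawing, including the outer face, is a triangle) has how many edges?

In a plane triangulation 3F = 2E and V − E + F = 2, so E = 3V − 6 = 3·21 − 6 = 57.

57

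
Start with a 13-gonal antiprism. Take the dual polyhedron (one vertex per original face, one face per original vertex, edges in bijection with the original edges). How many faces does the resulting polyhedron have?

The base solid has V = 26, E = 52, F = 28.
The dual swaps V and F and preserves E: V′ = F = 28, E′ = E = 52, F′ = V = 26.

26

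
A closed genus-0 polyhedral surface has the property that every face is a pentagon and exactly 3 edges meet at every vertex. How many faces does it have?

Each face has 5 edges and each edge borders two faces, so 2E = 5F.
Each vertex has degree 3, so 3V = 2E and hence V = 5F/3.
Euler: V − E + F = 2 ⇒ (5F/3) − (5F/2) + F = 2.
Multiply by 6: (10 − 15 + 6)F = 12, i.e. 1F = 12.
So F = 12, E = 5·12/2 = 30, V = 5·12/3 = 20.

12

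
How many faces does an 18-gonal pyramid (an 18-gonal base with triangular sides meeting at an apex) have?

A pyramid on an n-gon base has one n-gon and n triangles: V = 18 + 1 = 19, E = 2·18 = 36, F = 18 + 1 = 19.

19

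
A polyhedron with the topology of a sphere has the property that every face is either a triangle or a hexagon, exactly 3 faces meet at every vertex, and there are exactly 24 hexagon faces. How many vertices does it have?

Let x be the number of triangles; then F = 24 + x.
Edge–face incidences: 2E = 6·24 + 3·x = 144 + 3x.
Every vertex has degree 3, so 3V = 2E.
Euler: V − E + F = 2 ⇒ (2E)/3 − E + (24 + x) = 2.
Multiply by 6: 2·(2E) − 3·(2E) + 6·(24 + x) = 12, i.e. 144 + 6x − (144 + 3x) = 12.
Collecting terms: 3x = 12, so x = 4.
Then 2E = 144 + 3·4 = 156, so E = 78, V = 2E/3 = 52, F = 24 + 4 = 28.

52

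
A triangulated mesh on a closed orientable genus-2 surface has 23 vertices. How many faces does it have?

χ = 2 − 2·2 = -2, and every face is a triangle so 3F = 2E.
V − E + F = -2 with E = 3F/2 gives 23 − (3/2 − 1)·F = -2, so F = 50 and E = 75.

50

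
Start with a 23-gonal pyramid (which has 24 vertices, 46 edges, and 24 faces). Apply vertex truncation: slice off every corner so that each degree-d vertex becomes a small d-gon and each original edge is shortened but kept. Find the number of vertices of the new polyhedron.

92

Truncation replaces each original edge-end by a new vertex, so V′ = 2E = 92.
Each original edge survives, and each old vertex of degree d contributes d new edges; summing degrees gives Σd = 2E, so E′ = E + 2E = 3E = 138.
Each original face survives and each original vertex becomes one new face: F′ = F + V = 48.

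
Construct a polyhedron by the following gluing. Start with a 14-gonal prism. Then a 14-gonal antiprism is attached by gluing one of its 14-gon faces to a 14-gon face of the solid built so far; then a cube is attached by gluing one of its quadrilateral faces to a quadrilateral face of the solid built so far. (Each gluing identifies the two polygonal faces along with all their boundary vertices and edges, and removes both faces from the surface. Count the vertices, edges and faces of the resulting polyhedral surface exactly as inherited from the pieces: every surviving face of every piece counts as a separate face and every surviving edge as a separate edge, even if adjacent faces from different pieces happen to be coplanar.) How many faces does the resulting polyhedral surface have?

A 14-gonal prism: V=28, E=42, F=16.
Attach a 14-gonal antiprism (V=28, E=56, F=30) along a 14-gon: merge 14 vertices and 14 edges, delete both glued faces → V=42, E=84, F=44.
Attach a cube (V=8, E=12, F=6) along a 4-gon: merge 4 vertices and 4 edges, delete both glued faces → V=46, E=92, F=48.
Check: V − E + F = 46 − 92 + 48 = 2.

48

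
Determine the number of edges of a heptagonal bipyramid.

21

A bipyramid over an n-gon has 2n triangular faces and n + 2 vertices: V = 7 + 2 = 9, E = 3·7 = 21, F = 2·7 = 14.
Check: V − E + F = 9 − 21 + 14 = 2.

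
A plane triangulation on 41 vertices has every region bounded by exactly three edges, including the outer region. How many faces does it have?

78

In a plane triangulation 3F = 2E and V − E + F = 2, so F = 2V − 4 = 2·41 − 4 = 78.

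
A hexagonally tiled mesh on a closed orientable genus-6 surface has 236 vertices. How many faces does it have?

123

χ = 2 − 2·6 = -10, and every face is a hexagon so 6F = 2E.
V − E + F = -10 with E = 6F/2 gives 236 − (6/2 − 1)·F = -10, so F = 123 and E = 369.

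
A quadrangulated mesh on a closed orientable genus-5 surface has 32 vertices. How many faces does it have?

χ = 2 − 2·5 = -8, and every face is a square so 4F = 2E.
V − E + F = -8 with E = 4F/2 gives 32 − (4/2 − 1)·F = -8, so F = 40 and E = 80.

40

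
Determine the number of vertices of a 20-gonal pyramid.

21

A pyramid on an n-gon base has one n-gon and n triangles: V = 20 + 1 = 21, E = 2·20 = 40, F = 20 + 1 = 21.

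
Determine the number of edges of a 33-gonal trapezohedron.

132

The n-trapezohedron (dual of the n-antiprism) has V = 2·33 + 2 = 68, E = 4·33 = 132, F = 2·33 = 66.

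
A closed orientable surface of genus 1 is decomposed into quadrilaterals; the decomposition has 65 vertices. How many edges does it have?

130

χ = 2 − 2·1 = 0, and every face is a square so 4F = 2E.
V − E + F = 0 with E = 4F/2 gives 65 − (4/2 − 1)·F = 0, so F = 65 and E = 130.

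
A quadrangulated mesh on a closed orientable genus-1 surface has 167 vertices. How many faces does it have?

χ = 2 − 2·1 = 0, and every face is a square so 4F = 2E.
V − E + F = 0 with E = 4F/2 gives 167 − (4/2 − 1)·F = 0, so F = 167 and E = 334.

167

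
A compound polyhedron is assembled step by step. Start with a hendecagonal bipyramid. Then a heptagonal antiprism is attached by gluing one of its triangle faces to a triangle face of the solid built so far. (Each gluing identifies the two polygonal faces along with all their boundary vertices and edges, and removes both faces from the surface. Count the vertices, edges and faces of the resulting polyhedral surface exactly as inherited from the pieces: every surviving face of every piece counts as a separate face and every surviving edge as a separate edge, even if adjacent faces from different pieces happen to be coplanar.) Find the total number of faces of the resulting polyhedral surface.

36

A hendecagonal bipyramid: V=13, E=33, F=22.
Attach a heptagonal antiprism (V=14, E=28, F=16) along a 3-gon: merge 3 vertices and 3 edges, delete both glued faces → V=24, E=58, F=36.
Check: V − E + F = 24 − 58 + 36 = 2.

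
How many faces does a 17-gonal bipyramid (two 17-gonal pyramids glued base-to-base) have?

34

A bipyramid over an n-gon has 2n triangular faces and n + 2 vertices: V = 17 + 2 = 19, E = 3·17 = 51, F = 2·17 = 34.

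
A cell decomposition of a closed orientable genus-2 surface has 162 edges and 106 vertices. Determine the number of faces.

For a closed orientable surface of genus 2, χ = 2 − 2·2 = -2.
F = -2 − V + E = -2 − 106 + 162 = 54.

54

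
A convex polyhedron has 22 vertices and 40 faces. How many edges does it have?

60

Here V − E + F = 2.
E = V + F − (2) = 22 + 40 − (2) = 60.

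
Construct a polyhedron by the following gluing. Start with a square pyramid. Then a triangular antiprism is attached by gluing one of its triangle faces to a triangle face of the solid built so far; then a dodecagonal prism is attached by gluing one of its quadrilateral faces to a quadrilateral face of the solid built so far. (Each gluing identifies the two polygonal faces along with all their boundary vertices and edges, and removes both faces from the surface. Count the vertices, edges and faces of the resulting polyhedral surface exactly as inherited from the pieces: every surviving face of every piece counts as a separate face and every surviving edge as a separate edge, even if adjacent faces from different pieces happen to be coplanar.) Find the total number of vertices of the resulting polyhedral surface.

28

A square pyramid: V=5, E=8, F=5.
Attach a triangular antiprism (V=6, E=12, F=8) along a 3-gon: merge 3 vertices and 3 edges, delete both glued faces → V=8, E=17, F=11.
Attach a dodecagonal prism (V=24, E=36, F=14) along a 4-gon: merge 4 vertices and 4 edges, delete both glued faces → V=28, E=49, F=23.
Check: V − E + F = 28 − 49 + 23 = 2.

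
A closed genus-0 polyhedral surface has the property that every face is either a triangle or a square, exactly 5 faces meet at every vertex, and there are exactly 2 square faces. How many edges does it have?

40

Let x be the number of triangles; then F = 2 + x.
Edge–face incidences: 2E = 4·2 + 3·x = 8 + 3x.
Every vertex has degree 5, so 5V = 2E.
Euler: V − E + F = 2 ⇒ (2E)/5 − E + (2 + x) = 2.
Multiply by 10: 2·(2E) − 5·(2E) + 10·(2 + x) = 20, i.e. 20 + 10x − 3·(8 + 3x) = 20.
Collecting terms: x − 4 = 20, so x = 24.
Then 2E = 8 + 3·24 = 80, so E = 40, V = 2E/5 = 16, F = 2 + 24 = 26.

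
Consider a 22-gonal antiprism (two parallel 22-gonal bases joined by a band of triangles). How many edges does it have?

88

An antiprism on an n-gon has two n-gon caps and 2n triangles: V = 2·22 = 44, E = 4·22 = 88, F = 2·22 + 2 = 46.
Check: V − E + F = 44 − 88 + 46 = 2.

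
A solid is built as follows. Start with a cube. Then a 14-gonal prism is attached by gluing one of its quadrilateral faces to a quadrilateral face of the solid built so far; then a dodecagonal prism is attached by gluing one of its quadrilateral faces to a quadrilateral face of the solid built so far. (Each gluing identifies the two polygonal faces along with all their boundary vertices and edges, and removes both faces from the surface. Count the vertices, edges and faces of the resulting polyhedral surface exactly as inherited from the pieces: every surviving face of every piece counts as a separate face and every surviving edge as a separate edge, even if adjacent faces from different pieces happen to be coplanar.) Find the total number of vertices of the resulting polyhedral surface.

A cube: V=8, E=12, F=6.
Attach a 14-gonal prism (V=28, E=42, F=16) along a 4-gon: merge 4 vertices and 4 edges, delete both glued faces → V=32, E=50, F=20.
Attach a dodecagonal prism (V=24, E=36, F=14) along a 4-gon: merge 4 vertices and 4 edges, delete both glued faces → V=52, E=82, F=32.
Check: V − E + F = 52 − 82 + 32 = 2.

52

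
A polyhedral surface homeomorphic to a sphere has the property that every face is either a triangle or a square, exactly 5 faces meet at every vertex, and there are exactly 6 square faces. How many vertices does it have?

Let x be the number of triangles; then F = 6 + x.
Edge–face incidences: 2E = 4·6 + 3·x = 24 + 3x.
Every vertex has degree 5, so 5V = 2E.
Euler: V − E + F = 2 ⇒ (2E)/5 − E + (6 + x) = 2.
Multiply by 10: 2·(2E) − 5·(2E) + 10·(6 + x) = 20, i.e. 60 + 10x − 3·(24 + 3x) = 20.
Collecting terms: x − 12 = 20, so x = 32.
Then 2E = 24 + 3·32 = 120, so E = 60, V = 2E/5 = 24, F = 6 + 32 = 38.

24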